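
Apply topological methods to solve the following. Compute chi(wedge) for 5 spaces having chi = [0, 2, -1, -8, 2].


chi(A v B) = chi(A) + chi(B) - 1 (one point identified).
For 5 spaces: chi = (sum chi_i) - (5 - 1).
sum = -5; chi = -5 - 4 = -9

-9


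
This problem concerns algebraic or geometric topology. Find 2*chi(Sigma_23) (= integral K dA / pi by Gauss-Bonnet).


Gauss-Bonnet: integral K dA = 2*pi*chi(M).
chi(Sigma_23) = 2 - 2*23 = -44.
(integral K dA)/pi = 2*chi = 2*(-44) = -88

-88


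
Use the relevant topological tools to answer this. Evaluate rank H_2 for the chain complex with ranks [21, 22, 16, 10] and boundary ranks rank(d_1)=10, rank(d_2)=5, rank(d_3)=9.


rank H_k = rank(ker d_k) - rank(im d_{k+1}).
rank(ker d_2) = rank(C_2) - rank(d_2) = 16 - 5 = 11.
rank(im d_{2+1}) = 9.
rank H_2 = 11 - 9 = 2

2


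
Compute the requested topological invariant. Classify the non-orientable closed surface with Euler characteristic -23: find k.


chi = 2 - k for closed non-orientable surfaces with k crosscaps.
-23 = 2 - k
k = 2 - (-23) = 25

25


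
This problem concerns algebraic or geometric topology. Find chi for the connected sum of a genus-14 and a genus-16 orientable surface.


chi(Sigma_14) = 2 - 2*14 = -26
chi(Sigma_16) = 2 - 2*16 = -30
For surfaces: chi(A#B) = chi(A) + chi(B) - 2.
chi = -26 + -30 - 2 = -58

-58


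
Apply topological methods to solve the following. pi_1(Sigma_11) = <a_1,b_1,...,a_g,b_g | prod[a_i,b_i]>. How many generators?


Standard presentation: pi_1(Sigma_g) = <a_1,b_1,...,a_g,b_g | [a_1,b_1]...[a_g,b_g] = 1>.
Number of generators = 2g = 2*11 = 22

22


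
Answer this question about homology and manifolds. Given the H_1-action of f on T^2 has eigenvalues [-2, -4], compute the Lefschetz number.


For a torus self-map: L(f) = det(I - A) where A acts on H_1.
L(f) = (1--2) * (1--4) = 3 * 5 = 15

15


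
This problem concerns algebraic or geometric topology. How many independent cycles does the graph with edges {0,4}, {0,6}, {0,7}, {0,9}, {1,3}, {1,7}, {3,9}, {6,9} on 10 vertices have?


b_1 = E - V + (number of components).
E = 8, V = 10, components = 4.
b_1 = 8 - 10 + 4 = 2

2


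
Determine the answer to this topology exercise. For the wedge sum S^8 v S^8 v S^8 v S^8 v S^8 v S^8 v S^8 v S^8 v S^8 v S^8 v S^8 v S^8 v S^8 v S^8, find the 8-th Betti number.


For a wedge of spheres, H_k (k>0) is free on one generator per sphere of dimension k.
Spheres of dimension 8: count = 14.
b_8 = 14

14


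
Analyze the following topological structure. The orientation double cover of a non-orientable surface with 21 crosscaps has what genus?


chi(N_21) = 2 - 21 = -19.
Double cover: chi(Sigma_g) = 2 * chi(N_21) = 2*(-19) = -38.
2 - 2g = -38, so g = (2 - (-38))/2 = 40/2 = 20

20


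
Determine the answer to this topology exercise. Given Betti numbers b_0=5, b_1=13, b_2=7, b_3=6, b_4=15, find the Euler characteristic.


chi = sum_k (-1)^k b_k.
= (5) + (-13) + (7) + (-6) + (15)
= 8

8


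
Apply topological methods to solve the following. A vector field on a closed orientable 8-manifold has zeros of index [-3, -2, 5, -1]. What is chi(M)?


Poincare-Hopf: chi(M) = sum of indices of zeros.
chi = (-3) + (-2) + (5) + (-1) = -1

-1


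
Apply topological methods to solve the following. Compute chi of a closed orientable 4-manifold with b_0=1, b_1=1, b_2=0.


By Poincare duality b_k = b_{4-k}, so full Betti numbers: b_0=1, b_1=1, b_2=0, b_3=1, b_4=1.
chi = sum (-1)^k b_k = 0

0


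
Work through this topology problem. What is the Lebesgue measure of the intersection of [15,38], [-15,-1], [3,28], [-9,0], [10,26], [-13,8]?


Intersection = [max(a_i), min(b_i)] = [15, -1].
Since 15 > -1, the intersection is empty.
Length = 0

0


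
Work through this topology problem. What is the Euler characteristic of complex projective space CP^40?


CP^40 has one cell in each even dimension 0, 2, ..., 2*40 (40+1 cells total).
All cells are even-dimensional, so chi = number of cells.
chi = 40 + 1 = 41

41


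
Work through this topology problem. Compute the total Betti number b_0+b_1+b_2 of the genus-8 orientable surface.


For Sigma_8: b_0 = 1, b_1 = 2g = 16, b_2 = 1.
Total = 1 + 16 + 1 = 18

18


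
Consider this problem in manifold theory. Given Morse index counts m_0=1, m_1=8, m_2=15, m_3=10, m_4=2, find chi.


Morse theory: chi(M) = sum_k (-1)^k m_k where m_k = #(index-k critical points).
= (1) + (-8) + (15) + (-10) + (2) = 0

0


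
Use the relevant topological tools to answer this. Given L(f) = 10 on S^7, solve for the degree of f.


L(f) = 1 + (-1)^7 deg(f) on S^7.
10 = 1 + (-1)^7 * deg(f)
(-1)^7 * deg(f) = 9
deg(f) = -9

-9


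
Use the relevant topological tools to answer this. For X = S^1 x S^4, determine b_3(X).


Each S^d has Poincare polynomial 1 + t^d.
The product S^1 x S^4 has Poincare polynomial prod(1+t^d_i).
Expanding: b_0=1, b_1=1, b_4=1, b_5=1.
b_3 = 0

0


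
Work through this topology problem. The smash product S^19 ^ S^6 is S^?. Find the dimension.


S^m ^ S^n = S^{m+n}.
k = 19 + 6 = 25

25


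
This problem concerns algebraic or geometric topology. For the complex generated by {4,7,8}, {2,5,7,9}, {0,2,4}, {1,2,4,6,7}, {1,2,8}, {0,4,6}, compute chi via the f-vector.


Enumerate all faces; f-vector: f_0=9, f_1=22, f_2=18, f_3=6, f_4=1.
chi = sum (-1)^k f_k = 0

0


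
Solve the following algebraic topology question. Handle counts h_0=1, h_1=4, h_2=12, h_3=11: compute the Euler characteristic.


Handles of index k contribute (-1)^k to chi (same as CW cells).
chi = (1) + (-4) + (12) + (-11) = -2

-2


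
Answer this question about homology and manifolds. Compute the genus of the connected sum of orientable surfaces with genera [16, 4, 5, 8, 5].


Genus is additive under connected sum of orientable surfaces.
g = 16 + 4 + 5 + 8 + 5 = 38

38


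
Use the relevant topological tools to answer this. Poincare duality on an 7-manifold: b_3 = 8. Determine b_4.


Poincare duality for closed orientable n-manifolds: b_k = b_{n-k}.
Here n = 7, so b_4 = b_3 = 8

8


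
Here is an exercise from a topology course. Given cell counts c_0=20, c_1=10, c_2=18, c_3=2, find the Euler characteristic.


chi = sum_k (-1)^k c_k.
= (-1)^0*20 + (-1)^1*10 + (-1)^2*18 + (-1)^3*2
= (20) + (-10) + (18) + (-2)
= 26

26


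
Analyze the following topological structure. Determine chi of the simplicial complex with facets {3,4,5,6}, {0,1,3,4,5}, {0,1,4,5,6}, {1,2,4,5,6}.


Enumerate all faces; f-vector: f_0=7, f_1=19, f_2=24, f_3=14, f_4=3.
chi = sum (-1)^k f_k = 1

1


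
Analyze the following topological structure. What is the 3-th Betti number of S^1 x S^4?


Each S^d has Poincare polynomial 1 + t^d.
The product S^1 x S^4 has Poincare polynomial prod(1+t^d_i).
Expanding: b_0=1, b_1=1, b_4=1, b_5=1.
b_3 = 0

0


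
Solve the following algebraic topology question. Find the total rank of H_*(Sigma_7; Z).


For Sigma_7: b_0 = 1, b_1 = 2g = 14, b_2 = 1.
Total = 1 + 14 + 1 = 16

16


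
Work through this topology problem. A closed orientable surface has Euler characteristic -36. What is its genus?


chi = 2 - 2g for closed orientable surfaces.
-36 = 2 - 2g
2g = 2 - (-36) = 38
g = 19

19


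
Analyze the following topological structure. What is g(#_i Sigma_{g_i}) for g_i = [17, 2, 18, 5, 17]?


Genus is additive under connected sum of orientable surfaces.
g = 17 + 2 + 18 + 5 + 17 = 59

59


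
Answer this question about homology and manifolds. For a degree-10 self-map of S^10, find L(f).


On S^10: L(f) = tr(f_0*) + (-1)^10 tr(f_10*) = 1 + (-1)^10 * deg(f).
L(f) = 1 + (-1)^10 * 10 = 1 + 10 = 11

11


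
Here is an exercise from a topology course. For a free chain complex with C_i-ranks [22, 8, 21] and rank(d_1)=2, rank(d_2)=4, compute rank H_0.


rank H_k = rank(ker d_k) - rank(im d_{k+1}).
rank(ker d_0) = rank(C_0) - rank(d_0) = 22 - 0 = 22.
rank(im d_{0+1}) = 2.
rank H_0 = 22 - 2 = 20

20


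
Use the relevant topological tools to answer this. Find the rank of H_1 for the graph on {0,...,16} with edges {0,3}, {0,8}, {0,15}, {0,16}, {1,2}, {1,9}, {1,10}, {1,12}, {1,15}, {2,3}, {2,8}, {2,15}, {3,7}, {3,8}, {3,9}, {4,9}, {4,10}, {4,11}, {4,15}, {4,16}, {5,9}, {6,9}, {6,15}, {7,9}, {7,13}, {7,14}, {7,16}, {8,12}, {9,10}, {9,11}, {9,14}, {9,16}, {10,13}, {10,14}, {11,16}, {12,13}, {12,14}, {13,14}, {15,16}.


b_1 = E - V + (number of components).
E = 39, V = 17, components = 1.
b_1 = 39 - 17 + 1 = 23

23


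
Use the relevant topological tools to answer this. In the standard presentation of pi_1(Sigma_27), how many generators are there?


Standard presentation: pi_1(Sigma_g) = <a_1,b_1,...,a_g,b_g | [a_1,b_1]...[a_g,b_g] = 1>.
Number of generators = 2g = 2*27 = 54

54


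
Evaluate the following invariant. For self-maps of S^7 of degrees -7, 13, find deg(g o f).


Degree is multiplicative under composition: deg(g o f) = deg(g) * deg(f).
= 13 * -7 = -91

-91


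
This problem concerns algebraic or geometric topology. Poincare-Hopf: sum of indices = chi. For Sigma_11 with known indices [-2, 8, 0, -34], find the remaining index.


Poincare-Hopf: sum of indices = chi(M).
chi(Sigma_11) = 2 - 2*11 = -20.
Sum of known indices = -28.
x = chi - (sum known) = -20 - (-28) = 8

8


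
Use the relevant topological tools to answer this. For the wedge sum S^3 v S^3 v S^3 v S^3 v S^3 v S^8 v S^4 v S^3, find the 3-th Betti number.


For a wedge of spheres, H_k (k>0) is free on one generator per sphere of dimension k.
Spheres of dimension 3: count = 6.
b_3 = 6

6


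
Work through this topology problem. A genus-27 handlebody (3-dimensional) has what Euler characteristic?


A genus-g handlebody deformation retracts to a wedge of g circles.
chi(vee_g S^1) = 1 - g.
chi(H_27) = 1 - 27 = -26

-26


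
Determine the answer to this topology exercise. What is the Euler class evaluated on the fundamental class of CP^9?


For any closed oriented manifold, <e(TM),[M]> = chi(M).
chi(CP^9) = 9+1 = 10

10


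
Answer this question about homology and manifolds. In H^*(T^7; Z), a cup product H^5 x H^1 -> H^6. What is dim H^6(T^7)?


Cup product: H^p x H^q -> H^{p+q}; here p+q = 5+1 = 6.
rank H^k(T^n) = C(n,k).
C(7,6) = 7

7


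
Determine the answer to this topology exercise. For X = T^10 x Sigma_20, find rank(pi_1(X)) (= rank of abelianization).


pi_1(A x B) = pi_1(A) x pi_1(B); rank of abelianization = b_1.
b_1(T^10) = 10, b_1(Sigma_20) = 2*20 = 40.
b_1(product) = 10 + 40 = 50

50


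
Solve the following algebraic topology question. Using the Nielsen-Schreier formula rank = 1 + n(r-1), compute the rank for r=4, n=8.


Nielsen-Schreier: an index-n subgroup of F_r is free of rank 1 + n(r-1).
Equivalently: chi(cover) = n*chi(base); chi(vee_r S^1) = 1 - 4 = -3.
chi(E) = 8*(-3) = -24; rank = 1 - chi(E) = 1 - (-24) = 25.
rank = 1 + 8*(4-1) = 1 + 24 = 25

25


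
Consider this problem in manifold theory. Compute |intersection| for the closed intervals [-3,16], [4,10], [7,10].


Intersection = [max(a_i), min(b_i)] = [7, 10].
Length = 10 - 7 = 3

3


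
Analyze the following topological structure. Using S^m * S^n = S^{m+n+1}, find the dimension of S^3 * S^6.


Join of spheres: S^m * S^n = S^{m+n+1}.
dim = 3 + 6 + 1 = 10

10


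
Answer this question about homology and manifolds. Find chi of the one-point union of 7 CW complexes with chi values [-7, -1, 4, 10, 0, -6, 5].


chi(A v B) = chi(A) + chi(B) - 1 (one point identified).
For 7 spaces: chi = (sum chi_i) - (7 - 1).
sum = 5; chi = 5 - 6 = -1

-1


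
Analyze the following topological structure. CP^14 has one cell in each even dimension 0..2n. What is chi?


CP^14 has one cell in each even dimension 0, 2, ..., 2*14 (14+1 cells total).
All cells are even-dimensional, so chi = number of cells.
chi = 14 + 1 = 15

15


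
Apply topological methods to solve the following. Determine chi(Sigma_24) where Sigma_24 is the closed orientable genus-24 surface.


For a closed orientable surface of genus g: chi = 2 - 2g.
Here g = 24.
chi = 2 - 2*24 = 2 - 48 = -46

-46


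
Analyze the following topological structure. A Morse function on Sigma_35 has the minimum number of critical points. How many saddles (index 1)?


A perfect Morse function has m_k = b_k.
For Sigma_35: b_0=1, b_1=2g=70, b_2=1.
Saddles m_1 = 2g = 70

70


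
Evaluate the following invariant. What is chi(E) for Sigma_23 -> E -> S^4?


chi(S^4) = 2 (n even), chi(Sigma_23) = 2 - 2*23 = -44.
chi(E) = 2 * (-44) = -88

-88


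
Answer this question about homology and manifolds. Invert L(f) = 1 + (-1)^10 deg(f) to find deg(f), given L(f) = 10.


L(f) = 1 + (-1)^10 deg(f) on S^10.
10 = 1 + (-1)^10 * deg(f)
(-1)^10 * deg(f) = 9
deg(f) = 9

9


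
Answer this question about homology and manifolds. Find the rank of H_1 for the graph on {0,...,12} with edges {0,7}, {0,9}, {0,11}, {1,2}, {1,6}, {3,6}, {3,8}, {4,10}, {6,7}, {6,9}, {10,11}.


b_1 = E - V + (number of components).
E = 11, V = 13, components = 3.
b_1 = 11 - 13 + 3 = 1

1


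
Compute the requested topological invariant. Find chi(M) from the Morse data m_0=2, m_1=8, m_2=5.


Morse theory: chi(M) = sum_k (-1)^k m_k where m_k = #(index-k critical points).
= (2) + (-8) + (5) = -1

-1


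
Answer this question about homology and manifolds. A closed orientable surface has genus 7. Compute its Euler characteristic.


For a closed orientable surface of genus g: chi = 2 - 2g.
Here g = 7.
chi = 2 - 2*7 = 2 - 14 = -12

-12


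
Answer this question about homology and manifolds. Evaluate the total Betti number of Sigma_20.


For Sigma_20: b_0 = 1, b_1 = 2g = 40, b_2 = 1.
Total = 1 + 40 + 1 = 42

42


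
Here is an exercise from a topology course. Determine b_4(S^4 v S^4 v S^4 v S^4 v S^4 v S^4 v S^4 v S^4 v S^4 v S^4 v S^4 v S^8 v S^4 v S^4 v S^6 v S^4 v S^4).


For a wedge of spheres, H_k (k>0) is free on one generator per sphere of dimension k.
Spheres of dimension 4: count = 15.
b_4 = 15

15


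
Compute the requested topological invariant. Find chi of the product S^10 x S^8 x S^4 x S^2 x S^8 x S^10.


chi is multiplicative: chi(X x Y) = chi(X) chi(Y).
Each even-dim sphere has chi = 2. There are 6 factors.
chi = 2^6 = 64

64


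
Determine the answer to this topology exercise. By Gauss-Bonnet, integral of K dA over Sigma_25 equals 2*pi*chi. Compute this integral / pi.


Gauss-Bonnet: integral K dA = 2*pi*chi(M).
chi(Sigma_25) = 2 - 2*25 = -48.
(integral K dA)/pi = 2*chi = 2*(-48) = -96

-96


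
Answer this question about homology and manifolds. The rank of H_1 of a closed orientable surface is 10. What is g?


For a closed orientable surface: b_1 = 2g.
10 = 2g
g = 10 / 2 = 5

5


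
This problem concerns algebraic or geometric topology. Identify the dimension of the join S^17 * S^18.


Join of spheres: S^m * S^n = S^{m+n+1}.
dim = 17 + 18 + 1 = 36

36


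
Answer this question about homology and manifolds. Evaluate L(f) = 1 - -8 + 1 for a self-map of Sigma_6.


L(f) = tr(f_0*) - tr(f_1*) + tr(f_2*).
= 1 - (-8) + (1)
= 10

10


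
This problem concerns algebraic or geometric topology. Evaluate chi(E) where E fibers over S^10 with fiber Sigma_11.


chi(S^10) = 2 (n even), chi(Sigma_11) = 2 - 2*11 = -20.
chi(E) = 2 * (-20) = -40

-40


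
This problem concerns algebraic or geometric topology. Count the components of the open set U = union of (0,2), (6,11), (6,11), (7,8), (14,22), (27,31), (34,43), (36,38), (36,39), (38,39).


Sort and merge overlapping open intervals.
Merged: (0,2), (6,11), (14,22), (27,31), (34,43).
Number of components = 5

5


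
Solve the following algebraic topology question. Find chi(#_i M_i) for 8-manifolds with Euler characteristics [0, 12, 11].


For n-manifolds: chi(A#B) = chi(A) + chi(B) - chi(S^8).
chi(S^8) = 1 + (-1)^8 = 2.
chi(#) = (sum chi_i) - (3-1)*chi(S^8) = 23 - 2*2 = 19

19


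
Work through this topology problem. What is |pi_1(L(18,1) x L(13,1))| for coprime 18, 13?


pi_1(X x Y) = pi_1(X) x pi_1(Y).
pi_1(L(18,1)) = Z/18, pi_1(L(13,1)) = Z/13.
|Z/18 x Z/13| = 18 * 13 = 234

234


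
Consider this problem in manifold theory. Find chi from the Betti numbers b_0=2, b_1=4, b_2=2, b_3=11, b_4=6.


chi = sum_k (-1)^k b_k.
= (2) + (-4) + (2) + (-11) + (6)
= -5

-5


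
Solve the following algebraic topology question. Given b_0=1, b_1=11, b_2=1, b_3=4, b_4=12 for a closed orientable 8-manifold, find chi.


By Poincare duality b_k = b_{8-k}, so full Betti numbers: b_0=1, b_1=11, b_2=1, b_3=4, b_4=12, b_5=4, b_6=1, b_7=11, b_8=1.
chi = sum (-1)^k b_k = -14

-14


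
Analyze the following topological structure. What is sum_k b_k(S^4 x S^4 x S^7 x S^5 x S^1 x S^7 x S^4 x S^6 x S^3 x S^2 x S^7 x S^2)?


Total Betti number is multiplicative under products.
Each S^d (d>=1) has total Betti number 2.
There are 12 sphere factors.
Total = 2^12 = 4096

4096


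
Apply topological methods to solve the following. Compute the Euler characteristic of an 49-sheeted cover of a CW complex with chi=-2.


For a finite covering: chi(E) = (number of sheets) * chi(B).
chi(E) = 49 * (-2) = -98

-98


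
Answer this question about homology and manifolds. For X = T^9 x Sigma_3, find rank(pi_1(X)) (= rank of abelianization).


pi_1(A x B) = pi_1(A) x pi_1(B); rank of abelianization = b_1.
b_1(T^9) = 9, b_1(Sigma_3) = 2*3 = 6.
b_1(product) = 9 + 6 = 15

15


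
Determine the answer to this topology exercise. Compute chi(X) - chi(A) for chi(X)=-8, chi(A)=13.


Relative Euler characteristic: chi(X, A) = chi(X) - chi(A).
= -8 - (13) = -21

-21


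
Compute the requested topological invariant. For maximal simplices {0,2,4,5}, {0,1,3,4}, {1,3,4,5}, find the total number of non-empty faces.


Each maximal simplex on m vertices has 2^m - 1 nonempty faces.
Take the union (dedupe shared faces).
Total distinct faces = 33

33


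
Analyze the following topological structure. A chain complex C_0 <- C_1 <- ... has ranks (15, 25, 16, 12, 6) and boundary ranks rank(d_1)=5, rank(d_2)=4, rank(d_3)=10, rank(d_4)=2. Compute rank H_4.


rank H_k = rank(ker d_k) - rank(im d_{k+1}).
rank(ker d_4) = rank(C_4) - rank(d_4) = 6 - 2 = 4.
rank(im d_{4+1}) = 0.
rank H_4 = 4 - 0 = 4

4


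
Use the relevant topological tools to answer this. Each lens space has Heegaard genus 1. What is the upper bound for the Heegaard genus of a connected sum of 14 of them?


Heegaard genus satisfies g(A#B) <= g(A) + g(B).
Each lens space has g = 1.
Upper bound: 14 * 1 = 14

14


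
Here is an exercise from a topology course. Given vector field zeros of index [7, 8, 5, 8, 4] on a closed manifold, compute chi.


Poincare-Hopf: chi(M) = sum of indices of zeros.
chi = (7) + (8) + (5) + (8) + (4) = 32

32


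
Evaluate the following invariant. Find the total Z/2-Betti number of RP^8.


H^k(RP^8; Z/2) = Z/2 for each 0 <= k <= 8.
Total dimension = 8 + 1 = 9

9


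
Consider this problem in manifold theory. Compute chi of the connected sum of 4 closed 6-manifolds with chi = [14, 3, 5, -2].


For n-manifolds: chi(A#B) = chi(A) + chi(B) - chi(S^6).
chi(S^6) = 1 + (-1)^6 = 2.
chi(#) = (sum chi_i) - (4-1)*chi(S^6) = 20 - 3*2 = 14

14


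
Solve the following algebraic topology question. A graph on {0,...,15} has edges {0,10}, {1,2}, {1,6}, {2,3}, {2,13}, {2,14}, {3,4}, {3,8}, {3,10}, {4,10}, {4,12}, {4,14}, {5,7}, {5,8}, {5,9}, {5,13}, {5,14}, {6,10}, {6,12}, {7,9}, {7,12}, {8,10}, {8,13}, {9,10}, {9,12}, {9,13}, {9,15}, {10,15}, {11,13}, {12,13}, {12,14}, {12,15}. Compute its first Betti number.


b_1 = E - V + (number of components).
E = 32, V = 16, components = 1.
b_1 = 32 - 16 + 1 = 17

17


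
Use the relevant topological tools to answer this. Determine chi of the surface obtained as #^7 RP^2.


For a non-orientable closed surface with k crosscaps: chi = 2 - k.
Here k = 7.
chi = 2 - 7 = -5

-5


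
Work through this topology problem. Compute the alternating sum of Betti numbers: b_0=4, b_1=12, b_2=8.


chi = sum_k (-1)^k b_k.
= (4) + (-12) + (8)
= 0

0


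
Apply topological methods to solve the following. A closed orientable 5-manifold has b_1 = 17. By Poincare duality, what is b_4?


Poincare duality for closed orientable n-manifolds: b_k = b_{n-k}.
Here n = 5, so b_4 = b_1 = 17

17


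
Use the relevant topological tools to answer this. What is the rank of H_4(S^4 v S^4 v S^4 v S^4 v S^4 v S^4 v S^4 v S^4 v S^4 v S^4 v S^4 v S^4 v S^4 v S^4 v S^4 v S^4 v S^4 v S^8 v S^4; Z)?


For a wedge of spheres, H_k (k>0) is free on one generator per sphere of dimension k.
Spheres of dimension 4: count = 18.
b_4 = 18

18


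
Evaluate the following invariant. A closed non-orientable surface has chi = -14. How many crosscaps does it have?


chi = 2 - k for closed non-orientable surfaces with k crosscaps.
-14 = 2 - k
k = 2 - (-14) = 16

16


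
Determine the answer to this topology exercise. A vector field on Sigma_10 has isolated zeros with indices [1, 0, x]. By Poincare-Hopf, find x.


Poincare-Hopf: sum of indices = chi(M).
chi(Sigma_10) = 2 - 2*10 = -18.
Sum of known indices = 1.
x = chi - (sum known) = -18 - (1) = -19

-19


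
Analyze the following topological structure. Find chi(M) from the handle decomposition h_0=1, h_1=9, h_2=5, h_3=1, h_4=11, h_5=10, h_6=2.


Handles of index k contribute (-1)^k to chi (same as CW cells).
chi = (1) + (-9) + (5) + (-1) + (11) + (-10) + (2) = -1

-1


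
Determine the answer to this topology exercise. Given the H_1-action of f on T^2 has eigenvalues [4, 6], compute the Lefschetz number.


For a torus self-map: L(f) = det(I - A) where A acts on H_1.
L(f) = (1-4) * (1-6) = -3 * -5 = 15

15


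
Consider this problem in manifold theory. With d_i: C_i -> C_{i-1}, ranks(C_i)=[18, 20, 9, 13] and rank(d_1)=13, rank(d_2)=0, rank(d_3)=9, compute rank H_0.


rank H_k = rank(ker d_k) - rank(im d_{k+1}).
rank(ker d_0) = rank(C_0) - rank(d_0) = 18 - 0 = 18.
rank(im d_{0+1}) = 13.
rank H_0 = 18 - 13 = 5

5


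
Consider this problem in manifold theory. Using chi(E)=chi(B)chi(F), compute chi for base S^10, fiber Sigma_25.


chi(S^10) = 2 (n even), chi(Sigma_25) = 2 - 2*25 = -48.
chi(E) = 2 * (-48) = -96

-96


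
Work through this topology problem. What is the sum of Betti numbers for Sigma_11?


For Sigma_11: b_0 = 1, b_1 = 2g = 22, b_2 = 1.
Total = 1 + 22 + 1 = 24

24


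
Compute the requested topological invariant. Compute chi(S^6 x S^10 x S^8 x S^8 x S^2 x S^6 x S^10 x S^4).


chi is multiplicative: chi(X x Y) = chi(X) chi(Y).
Each even-dim sphere has chi = 2. There are 8 factors.
chi = 2^8 = 256

256


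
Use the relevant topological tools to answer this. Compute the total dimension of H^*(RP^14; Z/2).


H^k(RP^14; Z/2) = Z/2 for each 0 <= k <= 14.
Total dimension = 14 + 1 = 15

15


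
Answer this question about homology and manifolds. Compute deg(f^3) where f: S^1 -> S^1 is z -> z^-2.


deg(f) = -2. Degree is multiplicative: deg(f^3) = (deg f)^3.
deg(f^3) = (-2)^3 = -8

-8


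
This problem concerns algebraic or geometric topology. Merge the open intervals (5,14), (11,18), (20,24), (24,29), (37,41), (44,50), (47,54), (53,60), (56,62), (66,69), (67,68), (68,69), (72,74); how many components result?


Sort and merge overlapping open intervals.
Merged: (5,18), (20,24), (24,29), (37,41), (44,62), (66,69), (72,74).
Number of components = 7

7


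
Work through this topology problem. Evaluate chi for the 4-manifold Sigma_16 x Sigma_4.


chi(Sigma_16) = 2 - 2*16 = -30
chi(Sigma_4) = 2 - 2*4 = -6
chi(product) = (-30) * (-6) = 180

180


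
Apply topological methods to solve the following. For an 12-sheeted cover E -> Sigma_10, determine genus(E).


For an n-sheeted cover: chi(E) = n * chi(B).
chi(Sigma_10) = 2 - 2*10 = -18.
chi(E) = 12 * (-18) = -216.
genus(E) = (2 - chi(E))/2 = (2 - (-216))/2 = 218/2 = 109

109


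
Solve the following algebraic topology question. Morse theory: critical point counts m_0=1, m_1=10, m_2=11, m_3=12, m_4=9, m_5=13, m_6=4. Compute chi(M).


Morse theory: chi(M) = sum_k (-1)^k m_k where m_k = #(index-k critical points).
= (1) + (-10) + (11) + (-12) + (9) + (-13) + (4) = -10

-10


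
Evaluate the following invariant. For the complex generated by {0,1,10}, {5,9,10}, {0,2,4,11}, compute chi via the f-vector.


Enumerate all faces; f-vector: f_0=8, f_1=12, f_2=6, f_3=1.
chi = sum (-1)^k f_k = 1

1


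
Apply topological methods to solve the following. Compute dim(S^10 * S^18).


Join of spheres: S^m * S^n = S^{m+n+1}.
dim = 10 + 18 + 1 = 29

29


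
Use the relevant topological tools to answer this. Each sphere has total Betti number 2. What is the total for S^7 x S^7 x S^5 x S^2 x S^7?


Total Betti number is multiplicative under products.
Each S^d (d>=1) has total Betti number 2.
There are 5 sphere factors.
Total = 2^5 = 32

32


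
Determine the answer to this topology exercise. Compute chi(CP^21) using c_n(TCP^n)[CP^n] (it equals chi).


For any closed oriented manifold, <e(TM),[M]> = chi(M).
chi(CP^21) = 21+1 = 22

22


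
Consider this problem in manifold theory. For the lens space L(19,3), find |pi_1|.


pi_1(L(p,q)) = Z/pZ for any q coprime to p.
|pi_1(L(19,3))| = 19

19


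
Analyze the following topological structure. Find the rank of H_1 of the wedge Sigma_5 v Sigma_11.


For a wedge: H_1(A v B) = H_1(A) + H_1(B).
b_1(Sigma_5) = 10, b_1(Sigma_11) = 22.
b_1 = 10 + 22 = 32

32


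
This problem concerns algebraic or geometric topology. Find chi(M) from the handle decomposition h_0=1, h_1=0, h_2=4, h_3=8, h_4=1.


Handles of index k contribute (-1)^k to chi (same as CW cells).
chi = (1) + (0) + (4) + (-8) + (1) = -2

-2


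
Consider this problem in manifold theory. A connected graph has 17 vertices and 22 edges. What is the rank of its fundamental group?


For a connected graph: rank(pi_1) = b_1 = E - V + 1 = 1 - chi.
chi = V - E = 17 - 22 = -5.
rank = 1 - (-5) = 22 - 17 + 1 = 6

6


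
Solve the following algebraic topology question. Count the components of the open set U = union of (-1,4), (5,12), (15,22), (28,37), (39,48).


Sort and merge overlapping open intervals.
Merged: (-1,4), (5,12), (15,22), (28,37), (39,48).
Number of components = 5

5


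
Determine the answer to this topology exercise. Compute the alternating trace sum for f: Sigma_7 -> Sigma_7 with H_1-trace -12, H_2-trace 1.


L(f) = tr(f_0*) - tr(f_1*) + tr(f_2*).
= 1 - (-12) + (1)
= 14

14


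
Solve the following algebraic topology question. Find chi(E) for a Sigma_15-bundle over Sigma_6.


For a fiber bundle F -> E -> B (with CW structure): chi(E) = chi(B) * chi(F).
chi(Sigma_6) = -10, chi(Sigma_15) = -28.
chi(E) = (-10) * (-28) = 280

280


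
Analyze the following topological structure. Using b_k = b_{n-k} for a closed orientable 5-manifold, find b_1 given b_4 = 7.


Poincare duality for closed orientable n-manifolds: b_k = b_{n-k}.
Here n = 5, so b_1 = b_4 = 7

7


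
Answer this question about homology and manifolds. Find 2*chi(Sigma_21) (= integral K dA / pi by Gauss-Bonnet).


Gauss-Bonnet: integral K dA = 2*pi*chi(M).
chi(Sigma_21) = 2 - 2*21 = -40.
(integral K dA)/pi = 2*chi = 2*(-40) = -80

-80


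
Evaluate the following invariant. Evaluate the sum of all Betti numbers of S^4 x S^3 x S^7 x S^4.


Total Betti number is multiplicative under products.
Each S^d (d>=1) has total Betti number 2.
There are 4 sphere factors.
Total = 2^4 = 16

16


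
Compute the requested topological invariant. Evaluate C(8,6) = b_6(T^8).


By the Kunneth formula, b_k(T^n) = C(n,k).
b_6(T^8) = C(8,6).
C(8,6) = 8!/(6!*2!) = 28

28


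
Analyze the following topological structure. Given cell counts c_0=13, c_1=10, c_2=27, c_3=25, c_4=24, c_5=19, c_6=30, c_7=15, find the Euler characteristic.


chi = sum_k (-1)^k c_k.
= (-1)^0*13 + (-1)^1*10 + (-1)^2*27 + (-1)^3*25 + (-1)^4*24 + (-1)^5*19 + (-1)^6*30 + (-1)^7*15
= (13) + (-10) + (27) + (-25) + (24) + (-19) + (30) + (-15)
= 25

25


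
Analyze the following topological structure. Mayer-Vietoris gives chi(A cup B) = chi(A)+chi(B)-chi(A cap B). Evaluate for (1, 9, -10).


chi(A cup B) = chi(A) + chi(B) - chi(A cap B)
= 1 + (9) - (-10)
= 20

20


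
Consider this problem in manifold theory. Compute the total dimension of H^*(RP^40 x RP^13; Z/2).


dim H^*(RP^n; Z/2) = n+1 (one Z/2 in each degree 0..n).
Total Betti number is multiplicative.
Total = (40+1) * (13+1) = 41 * 14 = 574

574


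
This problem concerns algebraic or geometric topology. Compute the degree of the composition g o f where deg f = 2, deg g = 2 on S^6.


Degree is multiplicative under composition: deg(g o f) = deg(g) * deg(f).
= 2 * 2 = 4

4


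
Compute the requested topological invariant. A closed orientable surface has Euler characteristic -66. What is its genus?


chi = 2 - 2g for closed orientable surfaces.
-66 = 2 - 2g
2g = 2 - (-66) = 68
g = 34

34


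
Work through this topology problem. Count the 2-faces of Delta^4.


Delta^4 has 4+1 vertices. A 2-face is a choice of 2+1 vertices.
f_2 = C(4+1, 2+1) = C(5,3) = 10

10


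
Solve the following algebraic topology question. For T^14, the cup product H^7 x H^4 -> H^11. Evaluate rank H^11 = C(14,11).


Cup product: H^p x H^q -> H^{p+q}; here p+q = 7+4 = 11.
rank H^k(T^n) = C(n,k).
C(14,11) = 364

364


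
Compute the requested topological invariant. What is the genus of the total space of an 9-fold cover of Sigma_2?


For an n-sheeted cover: chi(E) = n * chi(B).
chi(Sigma_2) = 2 - 2*2 = -2.
chi(E) = 9 * (-2) = -18.
genus(E) = (2 - chi(E))/2 = (2 - (-18))/2 = 20/2 = 10

10


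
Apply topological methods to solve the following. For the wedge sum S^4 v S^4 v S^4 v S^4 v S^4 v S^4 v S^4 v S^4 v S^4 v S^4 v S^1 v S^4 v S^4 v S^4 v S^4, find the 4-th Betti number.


For a wedge of spheres, H_k (k>0) is free on one generator per sphere of dimension k.
Spheres of dimension 4: count = 14.
b_4 = 14

14


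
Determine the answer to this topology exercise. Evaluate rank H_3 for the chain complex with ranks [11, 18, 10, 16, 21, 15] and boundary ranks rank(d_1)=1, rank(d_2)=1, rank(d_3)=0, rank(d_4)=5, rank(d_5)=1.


rank H_k = rank(ker d_k) - rank(im d_{k+1}).
rank(ker d_3) = rank(C_3) - rank(d_3) = 16 - 0 = 16.
rank(im d_{3+1}) = 5.
rank H_3 = 16 - 5 = 11

11


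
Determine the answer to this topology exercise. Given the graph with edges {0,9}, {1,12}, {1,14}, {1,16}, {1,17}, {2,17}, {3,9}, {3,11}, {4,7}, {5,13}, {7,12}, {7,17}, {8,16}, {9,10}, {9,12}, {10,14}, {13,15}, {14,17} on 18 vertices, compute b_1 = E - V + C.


b_1 = E - V + (number of components).
E = 18, V = 18, components = 3.
b_1 = 18 - 18 + 3 = 3

3


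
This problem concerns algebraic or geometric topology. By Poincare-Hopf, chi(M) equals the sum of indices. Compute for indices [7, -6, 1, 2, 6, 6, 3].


Poincare-Hopf: chi(M) = sum of indices of zeros.
chi = (7) + (-6) + (1) + (2) + (6) + (6) + (3) = 19

19


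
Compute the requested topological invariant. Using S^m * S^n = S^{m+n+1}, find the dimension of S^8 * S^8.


Join of spheres: S^m * S^n = S^{m+n+1}.
dim = 8 + 8 + 1 = 17

17


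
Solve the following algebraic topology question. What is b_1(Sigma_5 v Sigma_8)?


For a wedge: H_1(A v B) = H_1(A) + H_1(B).
b_1(Sigma_5) = 10, b_1(Sigma_8) = 16.
b_1 = 10 + 16 = 26

26


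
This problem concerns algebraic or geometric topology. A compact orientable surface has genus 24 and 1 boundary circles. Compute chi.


For a compact orientable surface with genus g and b boundary components: chi = 2 - 2g - b.
chi = 2 - 2*24 - 1 = 2 - 48 - 1 = -47

-47


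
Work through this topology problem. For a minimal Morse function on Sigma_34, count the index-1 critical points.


A perfect Morse function has m_k = b_k.
For Sigma_34: b_0=1, b_1=2g=68, b_2=1.
Saddles m_1 = 2g = 68

68


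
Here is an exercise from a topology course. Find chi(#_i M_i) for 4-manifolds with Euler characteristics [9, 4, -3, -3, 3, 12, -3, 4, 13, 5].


For n-manifolds: chi(A#B) = chi(A) + chi(B) - chi(S^4).
chi(S^4) = 1 + (-1)^4 = 2.
chi(#) = (sum chi_i) - (10-1)*chi(S^4) = 41 - 9*2 = 23

23


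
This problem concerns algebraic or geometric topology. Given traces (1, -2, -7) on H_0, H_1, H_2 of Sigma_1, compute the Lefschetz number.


L(f) = tr(f_0*) - tr(f_1*) + tr(f_2*).
= 1 - (-2) + (-7)
= -4

-4


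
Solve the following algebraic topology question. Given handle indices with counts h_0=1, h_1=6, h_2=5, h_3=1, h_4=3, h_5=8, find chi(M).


Handles of index k contribute (-1)^k to chi (same as CW cells).
chi = (1) + (-6) + (5) + (-1) + (3) + (-8) = -6

-6


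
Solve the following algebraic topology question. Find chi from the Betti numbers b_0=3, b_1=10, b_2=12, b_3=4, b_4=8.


chi = sum_k (-1)^k b_k.
= (3) + (-10) + (12) + (-4) + (8)
= 9

9


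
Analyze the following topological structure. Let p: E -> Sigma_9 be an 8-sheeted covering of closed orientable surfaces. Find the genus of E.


For an n-sheeted cover: chi(E) = n * chi(B).
chi(Sigma_9) = 2 - 2*9 = -16.
chi(E) = 8 * (-16) = -128.
genus(E) = (2 - chi(E))/2 = (2 - (-128))/2 = 130/2 = 65

65


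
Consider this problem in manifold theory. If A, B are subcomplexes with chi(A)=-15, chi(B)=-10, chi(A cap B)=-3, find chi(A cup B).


chi(A cup B) = chi(A) + chi(B) - chi(A cap B)
= -15 + (-10) - (-3)
= -22

-22


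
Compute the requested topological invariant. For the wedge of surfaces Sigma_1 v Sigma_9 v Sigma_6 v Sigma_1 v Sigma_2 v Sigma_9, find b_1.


For a wedge X v Y: reduced H_k(X v Y) = H_k(X) + H_k(Y).
Each Sigma_g contributes b_1 = 2g.
b_1 = 2 + 18 + 12 + 2 + 4 + 18 = 56

56


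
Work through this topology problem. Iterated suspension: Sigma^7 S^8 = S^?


Each suspension raises dimension by 1: Sigma S^n = S^{n+1}.
Sigma^7 S^8 = S^{8+7} = S^15

15


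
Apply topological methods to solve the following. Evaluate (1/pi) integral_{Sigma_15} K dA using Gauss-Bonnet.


Gauss-Bonnet: integral K dA = 2*pi*chi(M).
chi(Sigma_15) = 2 - 2*15 = -28.
(integral K dA)/pi = 2*chi = 2*(-28) = -56

-56


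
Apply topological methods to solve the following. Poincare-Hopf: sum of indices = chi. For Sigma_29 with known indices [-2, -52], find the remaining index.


Poincare-Hopf: sum of indices = chi(M).
chi(Sigma_29) = 2 - 2*29 = -56.
Sum of known indices = -54.
x = chi - (sum known) = -56 - (-54) = -2

-2


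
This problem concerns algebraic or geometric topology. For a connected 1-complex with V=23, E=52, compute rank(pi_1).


For a connected graph: rank(pi_1) = b_1 = E - V + 1 = 1 - chi.
chi = V - E = 23 - 52 = -29.
rank = 1 - (-29) = 52 - 23 + 1 = 30

30


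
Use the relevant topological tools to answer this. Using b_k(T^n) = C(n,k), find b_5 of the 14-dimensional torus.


By the Kunneth formula, b_k(T^n) = C(n,k).
b_5(T^14) = C(14,5).
C(14,5) = 14!/(5!*9!) = 2002

2002


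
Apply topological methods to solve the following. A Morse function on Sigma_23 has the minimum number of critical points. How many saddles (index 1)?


A perfect Morse function has m_k = b_k.
For Sigma_23: b_0=1, b_1=2g=46, b_2=1.
Saddles m_1 = 2g = 46

46


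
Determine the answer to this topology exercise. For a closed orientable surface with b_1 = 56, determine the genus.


For a closed orientable surface: b_1 = 2g.
56 = 2g
g = 56 / 2 = 28

28


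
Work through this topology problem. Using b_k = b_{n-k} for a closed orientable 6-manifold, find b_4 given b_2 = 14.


Poincare duality for closed orientable n-manifolds: b_k = b_{n-k}.
Here n = 6, so b_4 = b_2 = 14

14


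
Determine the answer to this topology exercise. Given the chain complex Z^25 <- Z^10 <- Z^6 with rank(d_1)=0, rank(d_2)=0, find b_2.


rank H_k = rank(ker d_k) - rank(im d_{k+1}).
rank(ker d_2) = rank(C_2) - rank(d_2) = 6 - 0 = 6.
rank(im d_{2+1}) = 0.
rank H_2 = 6 - 0 = 6

6


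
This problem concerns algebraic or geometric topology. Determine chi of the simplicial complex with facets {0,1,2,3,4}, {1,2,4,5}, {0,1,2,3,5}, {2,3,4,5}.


Enumerate all faces; f-vector: f_0=6, f_1=15, f_2=19, f_3=11, f_4=2.
chi = sum (-1)^k f_k = 1

1


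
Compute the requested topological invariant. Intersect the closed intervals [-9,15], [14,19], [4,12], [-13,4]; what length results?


Intersection = [max(a_i), min(b_i)] = [14, 4].
Since 14 > 4, the intersection is empty.
Length = 0

0


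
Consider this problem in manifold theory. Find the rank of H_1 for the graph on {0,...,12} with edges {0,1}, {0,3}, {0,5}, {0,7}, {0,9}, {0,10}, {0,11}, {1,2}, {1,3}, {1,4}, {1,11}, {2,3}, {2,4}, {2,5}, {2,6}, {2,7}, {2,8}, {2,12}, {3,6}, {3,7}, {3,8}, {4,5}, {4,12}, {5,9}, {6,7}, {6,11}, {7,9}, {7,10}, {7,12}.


b_1 = E - V + (number of components).
E = 29, V = 13, components = 1.
b_1 = 29 - 13 + 1 = 17

17


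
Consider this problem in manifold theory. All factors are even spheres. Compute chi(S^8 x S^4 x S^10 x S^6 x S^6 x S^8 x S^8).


chi is multiplicative: chi(X x Y) = chi(X) chi(Y).
Each even-dim sphere has chi = 2. There are 7 factors.
chi = 2^7 = 128

128


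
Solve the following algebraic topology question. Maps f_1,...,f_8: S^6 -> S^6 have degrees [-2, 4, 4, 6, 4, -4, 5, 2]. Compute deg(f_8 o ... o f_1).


Degree is multiplicative: deg(composition) = product of degrees.
= (-2) * (4) * (4) * (6) * (4) * (-4) * (5) * (2) = 30720

30720


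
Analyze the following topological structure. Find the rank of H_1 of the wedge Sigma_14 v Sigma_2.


For a wedge: H_1(A v B) = H_1(A) + H_1(B).
b_1(Sigma_14) = 28, b_1(Sigma_2) = 4.
b_1 = 28 + 4 = 32

32


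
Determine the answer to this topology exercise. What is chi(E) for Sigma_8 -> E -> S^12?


chi(S^12) = 2 (n even), chi(Sigma_8) = 2 - 2*8 = -14.
chi(E) = 2 * (-14) = -28

-28


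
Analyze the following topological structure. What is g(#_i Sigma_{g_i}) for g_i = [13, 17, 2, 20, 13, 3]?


Genus is additive under connected sum of orientable surfaces.
g = 13 + 17 + 2 + 20 + 13 + 3 = 68

68


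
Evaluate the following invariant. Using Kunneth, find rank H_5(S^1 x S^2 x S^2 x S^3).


Each S^d has Poincare polynomial 1 + t^d.
The product S^1 x S^2 x S^2 x S^3 has Poincare polynomial prod(1+t^d_i).
Expanding: b_0=1, b_1=1, b_2=2, b_3=3, b_4=2, b_5=3, b_6=2, b_7=1, b_8=1.
b_5 = 3

3


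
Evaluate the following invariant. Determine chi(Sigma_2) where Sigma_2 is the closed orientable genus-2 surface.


For a closed orientable surface of genus g: chi = 2 - 2g.
Here g = 2.
chi = 2 - 2*2 = 2 - 4 = -2

-2


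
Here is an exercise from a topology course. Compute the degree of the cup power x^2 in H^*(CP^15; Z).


|x| = 2 in H^*(CP^n).
|x^2| = 2 * |x| = 2 * 2 = 4

4


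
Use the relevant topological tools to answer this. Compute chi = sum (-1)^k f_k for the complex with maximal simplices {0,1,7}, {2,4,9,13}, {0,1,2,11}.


Enumerate all faces; f-vector: f_0=8, f_1=14, f_2=9, f_3=2.
chi = sum (-1)^k f_k = 1

1


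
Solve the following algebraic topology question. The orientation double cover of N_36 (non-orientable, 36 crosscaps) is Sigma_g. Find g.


chi(N_36) = 2 - 36 = -34.
Double cover: chi(Sigma_g) = 2 * chi(N_36) = 2*(-34) = -68.
2 - 2g = -68, so g = (2 - (-68))/2 = 70/2 = 35

35


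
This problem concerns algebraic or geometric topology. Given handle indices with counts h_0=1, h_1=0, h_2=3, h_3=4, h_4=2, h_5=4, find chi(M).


Handles of index k contribute (-1)^k to chi (same as CW cells).
chi = (1) + (0) + (3) + (-4) + (2) + (-4) = -2

-2


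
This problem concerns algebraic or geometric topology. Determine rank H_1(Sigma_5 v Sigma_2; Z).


For a wedge: H_1(A v B) = H_1(A) + H_1(B).
b_1(Sigma_5) = 10, b_1(Sigma_2) = 4.
b_1 = 10 + 4 = 14

14


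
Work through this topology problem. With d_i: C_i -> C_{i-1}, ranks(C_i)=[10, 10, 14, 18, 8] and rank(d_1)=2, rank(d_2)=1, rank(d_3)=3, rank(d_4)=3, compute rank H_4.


rank H_k = rank(ker d_k) - rank(im d_{k+1}).
rank(ker d_4) = rank(C_4) - rank(d_4) = 8 - 3 = 5.
rank(im d_{4+1}) = 0.
rank H_4 = 5 - 0 = 5

5
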